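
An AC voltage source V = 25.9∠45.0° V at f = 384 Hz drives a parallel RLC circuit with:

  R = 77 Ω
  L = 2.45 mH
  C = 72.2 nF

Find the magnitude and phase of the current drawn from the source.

Step 1 — Angular frequency: ω = 2π·f = 2π·384 = 2413 rad/s.
Step 2 — Component impedances:
  R: Z = R = 77 Ω
  L: Z = jωL = j·2413·0.00245 = 0 + j5.911 Ω
  C: Z = 1/(jωC) = -j/(ω·C) = 0 - j5741 Ω
Step 3 — Parallel combination: 1/Z_total = 1/R + 1/L + 1/C; Z_total = 0.4521 + j5.883 Ω = 5.9∠85.6° Ω.
Step 4 — Source phasor: V = 25.9∠45.0° V = 18.31 + j18.31 V.
Step 5 — Ohm's law: I = V / Z_total = (18.31 + j18.31) / (0.4521 + j5.883) = 3.333 - j2.857 A.
Step 6 — Convert to polar: |I| = 4.39 A, ∠I = -40.6°.

I = 4.39∠-40.6° A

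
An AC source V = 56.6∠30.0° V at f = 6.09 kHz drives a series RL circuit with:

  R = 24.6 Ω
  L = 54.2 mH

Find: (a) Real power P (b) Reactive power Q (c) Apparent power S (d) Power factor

Step 1 — Angular frequency: ω = 2π·f = 2π·6090 = 3.826e+04 rad/s.
Step 2 — Component impedances:
  R: Z = R = 24.6 Ω
  L: Z = jωL = j·3.826e+04·0.0542 = 0 + j2074 Ω
Step 3 — Series combination: Z_total = R + L = 24.6 + j2074 Ω = 2074∠89.3° Ω.
Step 4 — Source phasor: V = 56.6∠30.0° V = 49.02 + j28.3 V.
Step 5 — Current: I = V / Z = 0.01392 - j0.02347 A = 0.02729∠-59.3° A.
Step 6 — Complex power: S = V·I* = 0.01832 + j1.544 VA.
Step 7 — Real power: P = Re(S) = 0.01832 W.
Step 8 — Reactive power: Q = Im(S) = 1.544 VAR.
Step 9 — Apparent power: |S| = 1.545 VA.
Step 10 — Power factor: PF = P/|S| = 0.01186 (lagging).

(a) P = 0.01832 W  (b) Q = 1.544 VAR  (c) S = 1.545 VA  (d) PF = 0.01186 (lagging)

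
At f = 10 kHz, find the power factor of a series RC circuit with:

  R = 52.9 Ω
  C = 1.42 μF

Step 1 — Angular frequency: ω = 2π·f = 2π·1e+04 = 6.283e+04 rad/s.
Step 2 — Component impedances:
  R: Z = R = 52.9 Ω
  C: Z = 1/(jωC) = -j/(ω·C) = 0 - j11.21 Ω
Step 3 — Series combination: Z_total = R + C = 52.9 - j11.21 Ω = 54.07∠-12.0° Ω.
Step 4 — Power factor: PF = cos(φ) = Re(Z)/|Z| = 52.9/54.074 = 0.9783.
Step 5 — Type: Im(Z) = -11.21 ⇒ leading (phase φ = -12.0°).

PF = 0.9783 (leading, φ = -12.0°)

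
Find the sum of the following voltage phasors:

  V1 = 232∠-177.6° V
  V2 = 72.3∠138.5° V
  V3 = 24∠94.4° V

Step 1 — Convert each phasor to rectangular form:
  V1 = 232·(cos(-177.6°) + j·sin(-177.6°)) = -231.8 - j9.715 V
  V2 = 72.3·(cos(138.5°) + j·sin(138.5°)) = -54.15 + j47.91 V
  V3 = 24·(cos(94.4°) + j·sin(94.4°)) = -1.841 + j23.93 V
Step 2 — Sum components: V_total = -287.8 + j62.12 V.
Step 3 — Convert to polar: |V_total| = 294.4 V, ∠V_total = 167.8°.

V_total = 294.4∠167.8° V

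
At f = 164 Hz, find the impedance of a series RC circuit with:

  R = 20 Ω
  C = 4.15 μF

Step 1 — Angular frequency: ω = 2π·f = 2π·164 = 1030 rad/s.
Step 2 — Component impedances:
  R: Z = R = 20 Ω
  C: Z = 1/(jωC) = -j/(ω·C) = 0 - j233.8 Ω
Step 3 — Series combination: Z_total = R + C = 20 - j233.8 Ω = 234.7∠-85.1° Ω.

Z = 20 - j233.8 Ω = 234.7∠-85.1° Ω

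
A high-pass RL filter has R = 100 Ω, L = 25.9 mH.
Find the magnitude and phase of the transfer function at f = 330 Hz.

Step 1 — Angular frequency: ω = 2π·330 = 2073 rad/s.
Step 2 — Transfer function: H(jω) = jωL/(R + jωL).
Step 3 — Numerator jωL = j·53.7; denominator R + jωL = 100 + j53.7.
Step 4 — H = 0.2238 + j0.4168.
Step 5 — Magnitude: |H| = 0.4731 (-6.5 dB); phase: φ = 61.8°.

|H| = 0.4731 (-6.5 dB), φ = 61.8°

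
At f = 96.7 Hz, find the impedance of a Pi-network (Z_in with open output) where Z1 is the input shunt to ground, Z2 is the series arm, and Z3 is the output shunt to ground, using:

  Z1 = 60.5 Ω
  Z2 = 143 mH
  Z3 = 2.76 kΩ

Step 1 — Angular frequency: ω = 2π·f = 2π·96.7 = 607.6 rad/s.
Step 2 — Component impedances:
  Z1: Z = R = 60.5 Ω
  Z2: Z = jωL = j·607.6·0.143 = 0 + j86.88 Ω
  Z3: Z = R = 2760 Ω
Step 3 — With open output, the series arm Z2 and the output shunt Z3 appear in series to ground: Z2 + Z3 = 2760 + j86.88 Ω.
Step 4 — Parallel with input shunt Z1: Z_in = Z1 || (Z2 + Z3) = 59.2 + j0.03994 Ω = 59.2∠0.0° Ω.

Z = 59.2 + j0.03994 Ω = 59.2∠0.0° Ω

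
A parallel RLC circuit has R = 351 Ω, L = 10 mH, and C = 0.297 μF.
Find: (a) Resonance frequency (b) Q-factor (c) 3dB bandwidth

Step 1 — Resonance: ω₀ = 1/√(LC) = 1/√(0.01·2.97e-07) = 1.835e+04 rad/s.
Step 2 — f₀ = ω₀/(2π) = 2920 Hz.
Step 3 — Parallel Q: Q = R/(ω₀L) = 351/(1.835e+04·0.01) = 1.913.
Step 4 — Bandwidth: Δω = ω₀/Q = 9593 rad/s; BW = Δω/(2π) = 1527 Hz.

(a) f₀ = 2920 Hz  (b) Q = 1.913  (c) BW = 1527 Hz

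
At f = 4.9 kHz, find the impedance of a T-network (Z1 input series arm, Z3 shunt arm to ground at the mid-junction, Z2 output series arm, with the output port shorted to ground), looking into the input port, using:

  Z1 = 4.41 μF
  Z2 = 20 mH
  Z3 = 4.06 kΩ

Step 1 — Angular frequency: ω = 2π·f = 2π·4900 = 3.079e+04 rad/s.
Step 2 — Component impedances:
  Z1: Z = 1/(jωC) = -j/(ω·C) = 0 - j7.365 Ω
  Z2: Z = jωL = j·3.079e+04·0.02 = 0 + j615.8 Ω
  Z3: Z = R = 4060 Ω
Step 3 — With the output port shorted to ground, the output series arm Z2 runs from the junction to ground; the shunt arm Z3 also runs from the junction to ground. They appear in parallel: Z3 || Z2 = 91.29 + j601.9 Ω.
Step 4 — Series with input arm Z1: Z_in = Z1 + (Z3 || Z2) = 91.29 + j594.5 Ω = 601.5∠81.3° Ω.

Z = 91.29 + j594.5 Ω = 601.5∠81.3° Ω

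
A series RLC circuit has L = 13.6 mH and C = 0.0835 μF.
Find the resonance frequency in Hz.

Step 1 — Resonance condition Im(Z)=0 gives ω₀ = 1/√(LC).
Step 2 — ω₀ = 1/√(0.0136·8.35e-08) = 2.967e+04 rad/s.
Step 3 — f₀ = ω₀/(2π) = 4723 Hz.

f₀ = 4723 Hz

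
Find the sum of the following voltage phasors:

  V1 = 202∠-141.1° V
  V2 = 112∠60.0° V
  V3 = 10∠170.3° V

Step 1 — Convert each phasor to rectangular form:
  V1 = 202·(cos(-141.1°) + j·sin(-141.1°)) = -157.2 - j126.8 V
  V2 = 112·(cos(60.0°) + j·sin(60.0°)) = 56 + j96.99 V
  V3 = 10·(cos(170.3°) + j·sin(170.3°)) = -9.857 + j1.685 V
Step 2 — Sum components: V_total = -111.1 - j28.17 V.
Step 3 — Convert to polar: |V_total| = 114.6 V, ∠V_total = -165.8°.

V_total = 114.6∠-165.8° V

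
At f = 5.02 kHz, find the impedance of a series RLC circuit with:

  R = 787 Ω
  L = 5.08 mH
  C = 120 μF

Step 1 — Angular frequency: ω = 2π·f = 2π·5020 = 3.154e+04 rad/s.
Step 2 — Component impedances:
  R: Z = R = 787 Ω
  L: Z = jωL = j·3.154e+04·0.00508 = 0 + j160.2 Ω
  C: Z = 1/(jωC) = -j/(ω·C) = 0 - j0.2642 Ω
Step 3 — Series combination: Z_total = R + L + C = 787 + j160 Ω = 803.1∠11.5° Ω.

Z = 787 + j160 Ω = 803.1∠11.5° Ω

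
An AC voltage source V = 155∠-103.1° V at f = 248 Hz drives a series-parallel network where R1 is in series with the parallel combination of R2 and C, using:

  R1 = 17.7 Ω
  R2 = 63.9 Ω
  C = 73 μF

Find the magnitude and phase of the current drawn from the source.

Step 1 — Angular frequency: ω = 2π·f = 2π·248 = 1558 rad/s.
Step 2 — Component impedances:
  R1: Z = R = 17.7 Ω
  R2: Z = R = 63.9 Ω
  C: Z = 1/(jωC) = -j/(ω·C) = 0 - j8.791 Ω
Step 3 — Parallel branch: R2 || C = 1/(1/R2 + 1/C) = 1.187 - j8.628 Ω.
Step 4 — Series with R1: Z_total = R1 + (R2 || C) = 18.89 - j8.628 Ω = 20.76∠-24.6° Ω.
Step 5 — Source phasor: V = 155∠-103.1° V = -35.13 - j151 V.
Step 6 — Ohm's law: I = V / Z_total = (-35.13 - j151) / (18.89 - j8.628) = 1.482 - j7.316 A.
Step 7 — Convert to polar: |I| = 7.465 A, ∠I = -78.5°.

I = 7.465∠-78.5° A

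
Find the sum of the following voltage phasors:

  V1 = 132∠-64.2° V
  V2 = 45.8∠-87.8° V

Step 1 — Convert each phasor to rectangular form:
  V1 = 132·(cos(-64.2°) + j·sin(-64.2°)) = 57.45 - j118.8 V
  V2 = 45.8·(cos(-87.8°) + j·sin(-87.8°)) = 1.758 - j45.77 V
Step 2 — Sum components: V_total = 59.21 - j164.6 V.
Step 3 — Convert to polar: |V_total| = 174.9 V, ∠V_total = -70.2°.

V_total = 174.9∠-70.2° V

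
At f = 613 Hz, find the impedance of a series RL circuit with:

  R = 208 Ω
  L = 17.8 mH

Step 1 — Angular frequency: ω = 2π·f = 2π·613 = 3852 rad/s.
Step 2 — Component impedances:
  R: Z = R = 208 Ω
  L: Z = jωL = j·3852·0.0178 = 0 + j68.56 Ω
Step 3 — Series combination: Z_total = R + L = 208 + j68.56 Ω = 219∠18.2° Ω.

Z = 208 + j68.56 Ω = 219∠18.2° Ω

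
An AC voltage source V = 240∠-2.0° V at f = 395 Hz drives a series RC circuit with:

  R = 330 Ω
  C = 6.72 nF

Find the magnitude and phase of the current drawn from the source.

Step 1 — Angular frequency: ω = 2π·f = 2π·395 = 2482 rad/s.
Step 2 — Component impedances:
  R: Z = R = 330 Ω
  C: Z = 1/(jωC) = -j/(ω·C) = 0 - j5.996e+04 Ω
Step 3 — Series combination: Z_total = R + C = 330 - j5.996e+04 Ω = 5.996e+04∠-89.7° Ω.
Step 4 — Source phasor: V = 240∠-2.0° V = 239.9 - j8.376 V.
Step 5 — Ohm's law: I = V / Z_total = (239.9 - j8.376) / (330 - j5.996e+04) = 0.0001617 + j0.003999 A.
Step 6 — Convert to polar: |I| = 0.004003 A, ∠I = 87.7°.

I = 0.004003∠87.7° A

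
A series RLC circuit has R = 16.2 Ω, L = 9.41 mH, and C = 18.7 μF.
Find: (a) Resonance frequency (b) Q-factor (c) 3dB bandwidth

Step 1 — Resonance: ω₀ = 1/√(LC) = 1/√(0.00941·1.87e-05) = 2384 rad/s.
Step 2 — f₀ = ω₀/(2π) = 379.4 Hz.
Step 3 — Series Q: Q = ω₀L/R = 2384·0.00941/16.2 = 1.385.
Step 4 — Bandwidth: Δω = ω₀/Q = 1722 rad/s; BW = Δω/(2π) = 274 Hz.

(a) f₀ = 379.4 Hz  (b) Q = 1.385  (c) BW = 274 Hz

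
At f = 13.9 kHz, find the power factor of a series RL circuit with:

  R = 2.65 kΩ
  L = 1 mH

Step 1 — Angular frequency: ω = 2π·f = 2π·1.39e+04 = 8.734e+04 rad/s.
Step 2 — Component impedances:
  R: Z = R = 2650 Ω
  L: Z = jωL = j·8.734e+04·0.001 = 0 + j87.34 Ω
Step 3 — Series combination: Z_total = R + L = 2650 + j87.34 Ω = 2651∠1.9° Ω.
Step 4 — Power factor: PF = cos(φ) = Re(Z)/|Z| = 2650/2651.4 = 0.9995.
Step 5 — Type: Im(Z) = 87.34 ⇒ lagging (phase φ = 1.9°).

PF = 0.9995 (lagging, φ = 1.9°)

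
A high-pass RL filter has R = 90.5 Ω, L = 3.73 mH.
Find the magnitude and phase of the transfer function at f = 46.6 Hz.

Step 1 — Angular frequency: ω = 2π·46.6 = 292.8 rad/s.
Step 2 — Transfer function: H(jω) = jωL/(R + jωL).
Step 3 — Numerator jωL = j·1.092; denominator R + jωL = 90.5 + j1.092.
Step 4 — H = 0.0001456 + j0.01207.
Step 5 — Magnitude: |H| = 0.01207 (-38.4 dB); phase: φ = 89.3°.

|H| = 0.01207 (-38.4 dB), φ = 89.3°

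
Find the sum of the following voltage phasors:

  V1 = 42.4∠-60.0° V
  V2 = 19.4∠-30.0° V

Step 1 — Convert each phasor to rectangular form:
  V1 = 42.4·(cos(-60.0°) + j·sin(-60.0°)) = 21.2 - j36.72 V
  V2 = 19.4·(cos(-30.0°) + j·sin(-30.0°)) = 16.8 - j9.7 V
Step 2 — Sum components: V_total = 38 - j46.42 V.
Step 3 — Convert to polar: |V_total| = 59.99 V, ∠V_total = -50.7°.

V_total = 59.99∠-50.7° V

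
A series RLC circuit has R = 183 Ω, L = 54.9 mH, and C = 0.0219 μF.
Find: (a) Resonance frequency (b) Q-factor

Step 1 — Resonance condition Im(Z)=0 gives ω₀ = 1/√(LC).
Step 2 — ω₀ = 1/√(0.0549·2.19e-08) = 2.884e+04 rad/s.
Step 3 — f₀ = ω₀/(2π) = 4590 Hz.
Step 4 — Series Q: Q = ω₀L/R = 2.884e+04·0.0549/183 = 8.652.

(a) f₀ = 4590 Hz  (b) Q = 8.652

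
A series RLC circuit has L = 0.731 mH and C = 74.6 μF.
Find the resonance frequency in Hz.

Step 1 — Resonance condition Im(Z)=0 gives ω₀ = 1/√(LC).
Step 2 — ω₀ = 1/√(0.000731·7.46e-05) = 4282 rad/s.
Step 3 — f₀ = ω₀/(2π) = 681.5 Hz.

f₀ = 681.5 Hz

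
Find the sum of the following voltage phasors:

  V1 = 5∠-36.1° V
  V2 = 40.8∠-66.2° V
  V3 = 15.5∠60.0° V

Step 1 — Convert each phasor to rectangular form:
  V1 = 5·(cos(-36.1°) + j·sin(-36.1°)) = 4.04 - j2.946 V
  V2 = 40.8·(cos(-66.2°) + j·sin(-66.2°)) = 16.46 - j37.33 V
  V3 = 15.5·(cos(60.0°) + j·sin(60.0°)) = 7.75 + j13.42 V
Step 2 — Sum components: V_total = 28.25 - j26.85 V.
Step 3 — Convert to polar: |V_total| = 38.98 V, ∠V_total = -43.5°.

V_total = 38.98∠-43.5° V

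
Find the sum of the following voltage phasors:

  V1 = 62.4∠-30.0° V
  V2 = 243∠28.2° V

Step 1 — Convert each phasor to rectangular form:
  V1 = 62.4·(cos(-30.0°) + j·sin(-30.0°)) = 54.04 - j31.2 V
  V2 = 243·(cos(28.2°) + j·sin(28.2°)) = 214.2 + j114.8 V
Step 2 — Sum components: V_total = 268.2 + j83.63 V.
Step 3 — Convert to polar: |V_total| = 280.9 V, ∠V_total = 17.3°.

V_total = 280.9∠17.3° V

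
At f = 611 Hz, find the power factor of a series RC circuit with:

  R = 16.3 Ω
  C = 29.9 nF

Step 1 — Angular frequency: ω = 2π·f = 2π·611 = 3839 rad/s.
Step 2 — Component impedances:
  R: Z = R = 16.3 Ω
  C: Z = 1/(jωC) = -j/(ω·C) = 0 - j8712 Ω
Step 3 — Series combination: Z_total = R + C = 16.3 - j8712 Ω = 8712∠-89.9° Ω.
Step 4 — Power factor: PF = cos(φ) = Re(Z)/|Z| = 16.3/8712 = 0.001871.
Step 5 — Type: Im(Z) = -8712 ⇒ leading (phase φ = -89.9°).

PF = 0.001871 (leading, φ = -89.9°)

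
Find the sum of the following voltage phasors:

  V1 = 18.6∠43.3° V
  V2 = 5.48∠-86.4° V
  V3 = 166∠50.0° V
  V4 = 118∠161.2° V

Step 1 — Convert each phasor to rectangular form:
  V1 = 18.6·(cos(43.3°) + j·sin(43.3°)) = 13.54 + j12.76 V
  V2 = 5.48·(cos(-86.4°) + j·sin(-86.4°)) = 0.3441 - j5.469 V
  V3 = 166·(cos(50.0°) + j·sin(50.0°)) = 106.7 + j127.2 V
  V4 = 118·(cos(161.2°) + j·sin(161.2°)) = -111.7 + j38.03 V
Step 2 — Sum components: V_total = 8.879 + j172.5 V.
Step 3 — Convert to polar: |V_total| = 172.7 V, ∠V_total = 87.1°.

V_total = 172.7∠87.1° V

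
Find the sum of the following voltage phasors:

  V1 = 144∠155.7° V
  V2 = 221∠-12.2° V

Step 1 — Convert each phasor to rectangular form:
  V1 = 144·(cos(155.7°) + j·sin(155.7°)) = -131.2 + j59.26 V
  V2 = 221·(cos(-12.2°) + j·sin(-12.2°)) = 216 - j46.7 V
Step 2 — Sum components: V_total = 84.77 + j12.56 V.
Step 3 — Convert to polar: |V_total| = 85.69 V, ∠V_total = 8.4°.

V_total = 85.69∠8.4° V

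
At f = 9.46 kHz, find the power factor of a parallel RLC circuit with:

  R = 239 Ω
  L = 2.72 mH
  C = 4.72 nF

Step 1 — Angular frequency: ω = 2π·f = 2π·9460 = 5.944e+04 rad/s.
Step 2 — Component impedances:
  R: Z = R = 239 Ω
  L: Z = jωL = j·5.944e+04·0.00272 = 0 + j161.7 Ω
  C: Z = 1/(jωC) = -j/(ω·C) = 0 - j3564 Ω
Step 3 — Parallel combination: 1/Z_total = 1/R + 1/L + 1/C; Z_total = 79.89 + j112.7 Ω = 138.2∠54.7° Ω.
Step 4 — Power factor: PF = cos(φ) = Re(Z)/|Z| = 79.891/138.18 = 0.5782.
Step 5 — Type: Im(Z) = 112.7 ⇒ lagging (phase φ = 54.7°).

PF = 0.5782 (lagging, φ = 54.7°)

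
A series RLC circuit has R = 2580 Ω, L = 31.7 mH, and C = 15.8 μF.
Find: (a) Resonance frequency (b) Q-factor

Step 1 — Resonance condition Im(Z)=0 gives ω₀ = 1/√(LC).
Step 2 — ω₀ = 1/√(0.0317·1.58e-05) = 1413 rad/s.
Step 3 — f₀ = ω₀/(2π) = 224.9 Hz.
Step 4 — Series Q: Q = ω₀L/R = 1413·0.0317/2580 = 0.01736.

(a) f₀ = 224.9 Hz  (b) Q = 0.01736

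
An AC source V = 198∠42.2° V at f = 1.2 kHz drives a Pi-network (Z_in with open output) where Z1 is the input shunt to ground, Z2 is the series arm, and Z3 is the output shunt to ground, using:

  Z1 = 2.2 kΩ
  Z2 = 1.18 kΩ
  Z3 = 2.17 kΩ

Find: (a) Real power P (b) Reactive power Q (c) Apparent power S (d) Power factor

Step 1 — Angular frequency: ω = 2π·f = 2π·1200 = 7540 rad/s.
Step 2 — Component impedances:
  Z1: Z = R = 2200 Ω
  Z2: Z = R = 1180 Ω
  Z3: Z = R = 2170 Ω
Step 3 — With open output, the series arm Z2 and the output shunt Z3 appear in series to ground: Z2 + Z3 = 3350 Ω.
Step 4 — Parallel with input shunt Z1: Z_in = Z1 || (Z2 + Z3) = 1328 Ω = 1328∠0.0° Ω.
Step 5 — Source phasor: V = 198∠42.2° V = 146.7 + j133 V.
Step 6 — Current: I = V / Z = 0.1105 + j0.1002 A = 0.1491∠42.2° A.
Step 7 — Complex power: S = V·I* = 29.52 VA.
Step 8 — Real power: P = Re(S) = 29.52 W.
Step 9 — Reactive power: Q = Im(S) = 0 VAR.
Step 10 — Apparent power: |S| = 29.52 VA.
Step 11 — Power factor: PF = P/|S| = 1 (unity).

(a) P = 29.52 W  (b) Q = 0 VAR  (c) S = 29.52 VA  (d) PF = 1 (unity)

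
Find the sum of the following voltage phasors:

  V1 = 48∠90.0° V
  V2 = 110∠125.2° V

Step 1 — Convert each phasor to rectangular form:
  V1 = 48·(cos(90.0°) + j·sin(90.0°)) = 0 + j48 V
  V2 = 110·(cos(125.2°) + j·sin(125.2°)) = -63.41 + j89.89 V
Step 2 — Sum components: V_total = -63.41 + j137.9 V.
Step 3 — Convert to polar: |V_total| = 151.8 V, ∠V_total = 114.7°.

V_total = 151.8∠114.7° V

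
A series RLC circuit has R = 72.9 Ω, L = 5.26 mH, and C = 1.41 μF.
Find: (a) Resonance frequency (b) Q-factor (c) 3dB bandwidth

Step 1 — Resonance: ω₀ = 1/√(LC) = 1/√(0.00526·1.41e-06) = 1.161e+04 rad/s.
Step 2 — f₀ = ω₀/(2π) = 1848 Hz.
Step 3 — Series Q: Q = ω₀L/R = 1.161e+04·0.00526/72.9 = 0.8378.
Step 4 — Bandwidth: Δω = ω₀/Q = 1.386e+04 rad/s; BW = Δω/(2π) = 2206 Hz.

(a) f₀ = 1848 Hz  (b) Q = 0.8378  (c) BW = 2206 Hz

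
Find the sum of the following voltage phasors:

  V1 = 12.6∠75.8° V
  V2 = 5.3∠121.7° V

Step 1 — Convert each phasor to rectangular form:
  V1 = 12.6·(cos(75.8°) + j·sin(75.8°)) = 3.091 + j12.22 V
  V2 = 5.3·(cos(121.7°) + j·sin(121.7°)) = -2.785 + j4.509 V
Step 2 — Sum components: V_total = 0.3059 + j16.72 V.
Step 3 — Convert to polar: |V_total| = 16.73 V, ∠V_total = 89.0°.

V_total = 16.73∠89.0° V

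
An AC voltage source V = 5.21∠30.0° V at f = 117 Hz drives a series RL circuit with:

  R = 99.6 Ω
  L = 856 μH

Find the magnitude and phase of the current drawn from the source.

Step 1 — Angular frequency: ω = 2π·f = 2π·117 = 735.1 rad/s.
Step 2 — Component impedances:
  R: Z = R = 99.6 Ω
  L: Z = jωL = j·735.1·0.000856 = 0 + j0.6293 Ω
Step 3 — Series combination: Z_total = R + L = 99.6 + j0.6293 Ω = 99.6∠0.4° Ω.
Step 4 — Source phasor: V = 5.21∠30.0° V = 4.512 + j2.605 V.
Step 5 — Ohm's law: I = V / Z_total = (4.512 + j2.605) / (99.6 + j0.6293) = 0.04546 + j0.02587 A.
Step 6 — Convert to polar: |I| = 0.05231 A, ∠I = 29.6°.

I = 0.05231∠29.6° A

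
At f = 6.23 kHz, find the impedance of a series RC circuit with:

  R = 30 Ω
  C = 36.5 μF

Step 1 — Angular frequency: ω = 2π·f = 2π·6230 = 3.914e+04 rad/s.
Step 2 — Component impedances:
  R: Z = R = 30 Ω
  C: Z = 1/(jωC) = -j/(ω·C) = 0 - j0.6999 Ω
Step 3 — Series combination: Z_total = R + C = 30 - j0.6999 Ω = 30.01∠-1.3° Ω.

Z = 30 - j0.6999 Ω = 30.01∠-1.3° Ω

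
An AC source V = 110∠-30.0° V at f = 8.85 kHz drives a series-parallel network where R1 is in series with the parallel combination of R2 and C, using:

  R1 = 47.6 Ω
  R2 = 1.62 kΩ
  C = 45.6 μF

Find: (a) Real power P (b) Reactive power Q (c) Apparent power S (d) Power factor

Step 1 — Angular frequency: ω = 2π·f = 2π·8850 = 5.561e+04 rad/s.
Step 2 — Component impedances:
  R1: Z = R = 47.6 Ω
  R2: Z = R = 1620 Ω
  C: Z = 1/(jωC) = -j/(ω·C) = 0 - j0.3944 Ω
Step 3 — Parallel branch: R2 || C = 1/(1/R2 + 1/C) = 9.601e-05 - j0.3944 Ω.
Step 4 — Series with R1: Z_total = R1 + (R2 || C) = 47.6 - j0.3944 Ω = 47.6∠-0.5° Ω.
Step 5 — Source phasor: V = 110∠-30.0° V = 95.26 - j55 V.
Step 6 — Current: I = V / Z = 2.011 - j1.139 A = 2.311∠-29.5° A.
Step 7 — Complex power: S = V·I* = 254.2 - j2.106 VA.
Step 8 — Real power: P = Re(S) = 254.2 W.
Step 9 — Reactive power: Q = Im(S) = -2.106 VAR.
Step 10 — Apparent power: |S| = 254.2 VA.
Step 11 — Power factor: PF = P/|S| = 1 (leading).

(a) P = 254.2 W  (b) Q = -2.106 VAR  (c) S = 254.2 VA  (d) PF = 1 (leading)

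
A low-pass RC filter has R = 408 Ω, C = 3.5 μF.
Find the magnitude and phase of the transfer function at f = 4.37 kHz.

Step 1 — Angular frequency: ω = 2π·4370 = 2.746e+04 rad/s.
Step 2 — Transfer function: H(jω) = 1/(1 + jωRC).
Step 3 — Denominator: 1 + jωRC = 1 + j·2.746e+04·408·3.5e-06 = 1 + j39.21.
Step 4 — H = 0.00065 - j0.02549.
Step 5 — Magnitude: |H| = 0.0255 (-31.9 dB); phase: φ = -88.5°.

|H| = 0.0255 (-31.9 dB), φ = -88.5°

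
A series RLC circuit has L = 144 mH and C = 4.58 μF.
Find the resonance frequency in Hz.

Step 1 — Resonance condition Im(Z)=0 gives ω₀ = 1/√(LC).
Step 2 — ω₀ = 1/√(0.144·4.58e-06) = 1231 rad/s.
Step 3 — f₀ = ω₀/(2π) = 196 Hz.

f₀ = 196 Hz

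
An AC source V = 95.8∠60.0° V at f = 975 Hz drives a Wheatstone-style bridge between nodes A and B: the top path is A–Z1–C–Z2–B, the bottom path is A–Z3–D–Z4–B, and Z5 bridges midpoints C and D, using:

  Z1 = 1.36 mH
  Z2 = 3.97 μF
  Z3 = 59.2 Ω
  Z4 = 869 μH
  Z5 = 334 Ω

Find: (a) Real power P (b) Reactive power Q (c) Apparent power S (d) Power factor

Step 1 — Angular frequency: ω = 2π·f = 2π·975 = 6126 rad/s.
Step 2 — Component impedances:
  Z1: Z = jωL = j·6126·0.00136 = 0 + j8.332 Ω
  Z2: Z = 1/(jωC) = -j/(ω·C) = 0 - j41.12 Ω
  Z3: Z = R = 59.2 Ω
  Z4: Z = jωL = j·6126·0.000869 = 0 + j5.324 Ω
  Z5: Z = R = 334 Ω
Step 3 — Bridge requires nodal analysis (the Z5 bridge couples midpoints C and D, so the two paths cannot be reduced to a simple series/parallel combination). Setting node B to ground and injecting 1 A at node A, the 3-node admittance system at A, C, D solves to V_A = Z_AB = 17.13 - j22.57 Ω = 28.33∠-52.8° Ω.
Step 4 — Source phasor: V = 95.8∠60.0° V = 47.9 + j82.97 V.
Step 5 — Current: I = V / Z = -1.311 + j3.117 A = 3.381∠112.8° A.
Step 6 — Complex power: S = V·I* = 195.8 - j258 VA.
Step 7 — Real power: P = Re(S) = 195.8 W.
Step 8 — Reactive power: Q = Im(S) = -258 VAR.
Step 9 — Apparent power: |S| = 323.9 VA.
Step 10 — Power factor: PF = P/|S| = 0.6045 (leading).

(a) P = 195.8 W  (b) Q = -258 VAR  (c) S = 323.9 VA  (d) PF = 0.6045 (leading)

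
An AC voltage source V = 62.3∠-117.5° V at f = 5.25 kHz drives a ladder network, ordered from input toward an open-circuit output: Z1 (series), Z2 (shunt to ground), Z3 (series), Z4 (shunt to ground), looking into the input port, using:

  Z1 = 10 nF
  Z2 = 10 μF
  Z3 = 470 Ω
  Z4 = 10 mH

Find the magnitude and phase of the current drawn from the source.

Step 1 — Angular frequency: ω = 2π·f = 2π·5250 = 3.299e+04 rad/s.
Step 2 — Component impedances:
  Z1: Z = 1/(jωC) = -j/(ω·C) = 0 - j3032 Ω
  Z2: Z = 1/(jωC) = -j/(ω·C) = 0 - j3.032 Ω
  Z3: Z = R = 470 Ω
  Z4: Z = jωL = j·3.299e+04·0.01 = 0 + j329.9 Ω
Step 3 — Ladder network (open output): work backward from the far end, alternating series and parallel combinations. Z_in = 0.01318 - j3035 Ω = 3035∠-90.0° Ω.
Step 4 — Source phasor: V = 62.3∠-117.5° V = -28.77 - j55.26 V.
Step 5 — Ohm's law: I = V / Z_total = (-28.77 - j55.26) / (0.01318 - j3035) = 0.01821 - j0.00948 A.
Step 6 — Convert to polar: |I| = 0.02053 A, ∠I = -27.5°.

I = 0.02053∠-27.5° A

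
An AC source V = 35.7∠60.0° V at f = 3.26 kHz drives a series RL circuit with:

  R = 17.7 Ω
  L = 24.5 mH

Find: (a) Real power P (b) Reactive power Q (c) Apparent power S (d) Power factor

Step 1 — Angular frequency: ω = 2π·f = 2π·3260 = 2.048e+04 rad/s.
Step 2 — Component impedances:
  R: Z = R = 17.7 Ω
  L: Z = jωL = j·2.048e+04·0.0245 = 0 + j501.8 Ω
Step 3 — Series combination: Z_total = R + L = 17.7 + j501.8 Ω = 502.2∠88.0° Ω.
Step 4 — Source phasor: V = 35.7∠60.0° V = 17.85 + j30.92 V.
Step 5 — Current: I = V / Z = 0.06278 - j0.03335 A = 0.07109∠-28.0° A.
Step 6 — Complex power: S = V·I* = 0.08946 + j2.536 VA.
Step 7 — Real power: P = Re(S) = 0.08946 W.
Step 8 — Reactive power: Q = Im(S) = 2.536 VAR.
Step 9 — Apparent power: |S| = 2.538 VA.
Step 10 — Power factor: PF = P/|S| = 0.03525 (lagging).

(a) P = 0.08946 W  (b) Q = 2.536 VAR  (c) S = 2.538 VA  (d) PF = 0.03525 (lagging)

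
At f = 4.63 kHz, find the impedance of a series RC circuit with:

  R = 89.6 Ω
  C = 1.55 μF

Step 1 — Angular frequency: ω = 2π·f = 2π·4630 = 2.909e+04 rad/s.
Step 2 — Component impedances:
  R: Z = R = 89.6 Ω
  C: Z = 1/(jωC) = -j/(ω·C) = 0 - j22.18 Ω
Step 3 — Series combination: Z_total = R + C = 89.6 - j22.18 Ω = 92.3∠-13.9° Ω.

Z = 89.6 - j22.18 Ω = 92.3∠-13.9° Ω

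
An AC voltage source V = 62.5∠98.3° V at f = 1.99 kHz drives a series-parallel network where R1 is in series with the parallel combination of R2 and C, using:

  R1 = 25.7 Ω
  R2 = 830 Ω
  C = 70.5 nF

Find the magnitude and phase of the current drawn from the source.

Step 1 — Angular frequency: ω = 2π·f = 2π·1990 = 1.25e+04 rad/s.
Step 2 — Component impedances:
  R1: Z = R = 25.7 Ω
  R2: Z = R = 830 Ω
  C: Z = 1/(jωC) = -j/(ω·C) = 0 - j1134 Ω
Step 3 — Parallel branch: R2 || C = 1/(1/R2 + 1/C) = 540.6 - j395.5 Ω.
Step 4 — Series with R1: Z_total = R1 + (R2 || C) = 566.3 - j395.5 Ω = 690.8∠-34.9° Ω.
Step 5 — Source phasor: V = 62.5∠98.3° V = -9.022 + j61.85 V.
Step 6 — Ohm's law: I = V / Z_total = (-9.022 + j61.85) / (566.3 - j395.5) = -0.06197 + j0.06592 A.
Step 7 — Convert to polar: |I| = 0.09048 A, ∠I = 133.2°.

I = 0.09048∠133.2° A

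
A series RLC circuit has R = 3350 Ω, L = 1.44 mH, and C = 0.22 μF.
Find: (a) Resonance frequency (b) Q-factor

Step 1 — Resonance condition Im(Z)=0 gives ω₀ = 1/√(LC).
Step 2 — ω₀ = 1/√(0.00144·2.2e-07) = 5.618e+04 rad/s.
Step 3 — f₀ = ω₀/(2π) = 8942 Hz.
Step 4 — Series Q: Q = ω₀L/R = 5.618e+04·0.00144/3350 = 0.02415.

(a) f₀ = 8942 Hz  (b) Q = 0.02415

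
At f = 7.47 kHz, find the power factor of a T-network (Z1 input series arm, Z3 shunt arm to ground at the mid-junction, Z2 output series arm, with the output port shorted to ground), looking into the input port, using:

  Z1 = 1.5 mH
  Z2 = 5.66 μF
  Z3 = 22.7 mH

Step 1 — Angular frequency: ω = 2π·f = 2π·7470 = 4.694e+04 rad/s.
Step 2 — Component impedances:
  Z1: Z = jωL = j·4.694e+04·0.0015 = 0 + j70.4 Ω
  Z2: Z = 1/(jωC) = -j/(ω·C) = 0 - j3.764 Ω
  Z3: Z = jωL = j·4.694e+04·0.0227 = 0 + j1065 Ω
Step 3 — With the output port shorted to ground, the output series arm Z2 runs from the junction to ground; the shunt arm Z3 also runs from the junction to ground. They appear in parallel: Z3 || Z2 = 0 - j3.778 Ω.
Step 4 — Series with input arm Z1: Z_in = Z1 + (Z3 || Z2) = 0 + j66.63 Ω = 66.63∠90.0° Ω.
Step 5 — Power factor: PF = cos(φ) = Re(Z)/|Z| = 0/66.63 = 0.
Step 6 — Type: Im(Z) = 66.63 ⇒ lagging (phase φ = 90.0°).

PF = 0 (lagging, φ = 90.0°)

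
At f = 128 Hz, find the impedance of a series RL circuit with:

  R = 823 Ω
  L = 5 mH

Step 1 — Angular frequency: ω = 2π·f = 2π·128 = 804.2 rad/s.
Step 2 — Component impedances:
  R: Z = R = 823 Ω
  L: Z = jωL = j·804.2·0.005 = 0 + j4.021 Ω
Step 3 — Series combination: Z_total = R + L = 823 + j4.021 Ω = 823∠0.3° Ω.

Z = 823 + j4.021 Ω = 823∠0.3° Ω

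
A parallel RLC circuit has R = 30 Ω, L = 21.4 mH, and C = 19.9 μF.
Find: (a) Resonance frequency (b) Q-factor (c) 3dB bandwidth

Step 1 — Resonance: ω₀ = 1/√(LC) = 1/√(0.0214·1.99e-05) = 1532 rad/s.
Step 2 — f₀ = ω₀/(2π) = 243.9 Hz.
Step 3 — Parallel Q: Q = R/(ω₀L) = 30/(1532·0.0214) = 0.9148.
Step 4 — Bandwidth: Δω = ω₀/Q = 1675 rad/s; BW = Δω/(2π) = 266.6 Hz.

(a) f₀ = 243.9 Hz  (b) Q = 0.9148  (c) BW = 266.6 Hz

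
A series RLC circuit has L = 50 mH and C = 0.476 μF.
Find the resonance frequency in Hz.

Step 1 — Resonance condition Im(Z)=0 gives ω₀ = 1/√(LC).
Step 2 — ω₀ = 1/√(0.05·4.76e-07) = 6482 rad/s.
Step 3 — f₀ = ω₀/(2π) = 1032 Hz.

f₀ = 1032 Hz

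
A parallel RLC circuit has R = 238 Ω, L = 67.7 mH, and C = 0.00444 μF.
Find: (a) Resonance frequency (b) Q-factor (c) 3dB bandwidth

Step 1 — Resonance: ω₀ = 1/√(LC) = 1/√(0.0677·4.44e-09) = 5.768e+04 rad/s.
Step 2 — f₀ = ω₀/(2π) = 9180 Hz.
Step 3 — Parallel Q: Q = R/(ω₀L) = 238/(5.768e+04·0.0677) = 0.06095.
Step 4 — Bandwidth: Δω = ω₀/Q = 9.463e+05 rad/s; BW = Δω/(2π) = 1.506e+05 Hz.

(a) f₀ = 9180 Hz  (b) Q = 0.06095  (c) BW = 1.506e+05 Hz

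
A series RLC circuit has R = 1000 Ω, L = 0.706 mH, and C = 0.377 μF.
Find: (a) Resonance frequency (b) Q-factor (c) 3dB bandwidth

Step 1 — Resonance condition Im(Z)=0 gives ω₀ = 1/√(LC).
Step 2 — ω₀ = 1/√(0.000706·3.77e-07) = 6.13e+04 rad/s.
Step 3 — f₀ = ω₀/(2π) = 9755 Hz.
Step 4 — Series Q: Q = ω₀L/R = 6.13e+04·0.000706/1000 = 0.04327.
Step 5 — 3dB bandwidth: Δω = ω₀/Q = 1.416e+06 rad/s; BW = Δω/(2π) = 2.254e+05 Hz.

(a) f₀ = 9755 Hz  (b) Q = 0.04327  (c) BW = 2.254e+05 Hz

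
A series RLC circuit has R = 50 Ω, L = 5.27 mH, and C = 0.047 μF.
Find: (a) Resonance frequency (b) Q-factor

Step 1 — Resonance condition Im(Z)=0 gives ω₀ = 1/√(LC).
Step 2 — ω₀ = 1/√(0.00527·4.7e-08) = 6.354e+04 rad/s.
Step 3 — f₀ = ω₀/(2π) = 1.011e+04 Hz.
Step 4 — Series Q: Q = ω₀L/R = 6.354e+04·0.00527/50 = 6.697.

(a) f₀ = 1.011e+04 Hz  (b) Q = 6.697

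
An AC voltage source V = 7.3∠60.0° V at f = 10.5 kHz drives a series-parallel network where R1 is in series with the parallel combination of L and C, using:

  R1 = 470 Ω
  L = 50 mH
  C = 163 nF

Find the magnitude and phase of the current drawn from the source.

Step 1 — Angular frequency: ω = 2π·f = 2π·1.05e+04 = 6.597e+04 rad/s.
Step 2 — Component impedances:
  R1: Z = R = 470 Ω
  L: Z = jωL = j·6.597e+04·0.05 = 0 + j3299 Ω
  C: Z = 1/(jωC) = -j/(ω·C) = 0 - j92.99 Ω
Step 3 — Parallel branch: L || C = 1/(1/L + 1/C) = 0 - j95.69 Ω.
Step 4 — Series with R1: Z_total = R1 + (L || C) = 470 - j95.69 Ω = 479.6∠-11.5° Ω.
Step 5 — Source phasor: V = 7.3∠60.0° V = 3.65 + j6.322 V.
Step 6 — Ohm's law: I = V / Z_total = (3.65 + j6.322) / (470 - j95.69) = 0.004827 + j0.01443 A.
Step 7 — Convert to polar: |I| = 0.01522 A, ∠I = 71.5°.

I = 0.01522∠71.5° A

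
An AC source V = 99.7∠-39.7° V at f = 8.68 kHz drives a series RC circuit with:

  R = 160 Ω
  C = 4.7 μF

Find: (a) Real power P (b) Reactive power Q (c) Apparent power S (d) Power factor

Step 1 — Angular frequency: ω = 2π·f = 2π·8680 = 5.454e+04 rad/s.
Step 2 — Component impedances:
  R: Z = R = 160 Ω
  C: Z = 1/(jωC) = -j/(ω·C) = 0 - j3.901 Ω
Step 3 — Series combination: Z_total = R + C = 160 - j3.901 Ω = 160∠-1.4° Ω.
Step 4 — Source phasor: V = 99.7∠-39.7° V = 76.71 - j63.69 V.
Step 5 — Current: I = V / Z = 0.4888 - j0.3861 A = 0.6229∠-38.3° A.
Step 6 — Complex power: S = V·I* = 62.09 - j1.514 VA.
Step 7 — Real power: P = Re(S) = 62.09 W.
Step 8 — Reactive power: Q = Im(S) = -1.514 VAR.
Step 9 — Apparent power: |S| = 62.11 VA.
Step 10 — Power factor: PF = P/|S| = 0.9997 (leading).

(a) P = 62.09 W  (b) Q = -1.514 VAR  (c) S = 62.11 VA  (d) PF = 0.9997 (leading)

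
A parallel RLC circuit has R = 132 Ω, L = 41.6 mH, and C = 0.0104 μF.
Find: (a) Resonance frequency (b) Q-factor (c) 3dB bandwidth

Step 1 — Resonance: ω₀ = 1/√(LC) = 1/√(0.0416·1.04e-08) = 4.808e+04 rad/s.
Step 2 — f₀ = ω₀/(2π) = 7652 Hz.
Step 3 — Parallel Q: Q = R/(ω₀L) = 132/(4.808e+04·0.0416) = 0.066.
Step 4 — Bandwidth: Δω = ω₀/Q = 7.284e+05 rad/s; BW = Δω/(2π) = 1.159e+05 Hz.

(a) f₀ = 7652 Hz  (b) Q = 0.066  (c) BW = 1.159e+05 Hz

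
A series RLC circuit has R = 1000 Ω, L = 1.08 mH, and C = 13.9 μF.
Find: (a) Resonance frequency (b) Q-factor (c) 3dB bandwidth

Step 1 — Resonance: ω₀ = 1/√(LC) = 1/√(0.00108·1.39e-05) = 8162 rad/s.
Step 2 — f₀ = ω₀/(2π) = 1299 Hz.
Step 3 — Series Q: Q = ω₀L/R = 8162·0.00108/1000 = 0.008815.
Step 4 — Bandwidth: Δω = ω₀/Q = 9.259e+05 rad/s; BW = Δω/(2π) = 1.474e+05 Hz.

(a) f₀ = 1299 Hz  (b) Q = 0.008815  (c) BW = 1.474e+05 Hz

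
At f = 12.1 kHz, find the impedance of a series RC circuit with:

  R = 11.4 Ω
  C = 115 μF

Step 1 — Angular frequency: ω = 2π·f = 2π·1.21e+04 = 7.603e+04 rad/s.
Step 2 — Component impedances:
  R: Z = R = 11.4 Ω
  C: Z = 1/(jωC) = -j/(ω·C) = 0 - j0.1144 Ω
Step 3 — Series combination: Z_total = R + C = 11.4 - j0.1144 Ω = 11.4∠-0.6° Ω.

Z = 11.4 - j0.1144 Ω = 11.4∠-0.6° Ω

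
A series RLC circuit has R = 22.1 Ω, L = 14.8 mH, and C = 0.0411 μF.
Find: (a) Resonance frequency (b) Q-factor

Step 1 — Resonance condition Im(Z)=0 gives ω₀ = 1/√(LC).
Step 2 — ω₀ = 1/√(0.0148·4.11e-08) = 4.055e+04 rad/s.
Step 3 — f₀ = ω₀/(2π) = 6453 Hz.
Step 4 — Series Q: Q = ω₀L/R = 4.055e+04·0.0148/22.1 = 27.15.

(a) f₀ = 6453 Hz  (b) Q = 27.15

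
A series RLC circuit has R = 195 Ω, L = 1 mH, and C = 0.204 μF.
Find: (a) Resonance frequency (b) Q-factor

Step 1 — Resonance condition Im(Z)=0 gives ω₀ = 1/√(LC).
Step 2 — ω₀ = 1/√(0.001·2.04e-07) = 7.001e+04 rad/s.
Step 3 — f₀ = ω₀/(2π) = 1.114e+04 Hz.
Step 4 — Series Q: Q = ω₀L/R = 7.001e+04·0.001/195 = 0.359.

(a) f₀ = 1.114e+04 Hz  (b) Q = 0.359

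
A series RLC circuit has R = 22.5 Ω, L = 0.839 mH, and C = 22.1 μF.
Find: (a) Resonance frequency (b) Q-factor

Step 1 — Resonance condition Im(Z)=0 gives ω₀ = 1/√(LC).
Step 2 — ω₀ = 1/√(0.000839·2.21e-05) = 7344 rad/s.
Step 3 — f₀ = ω₀/(2π) = 1169 Hz.
Step 4 — Series Q: Q = ω₀L/R = 7344·0.000839/22.5 = 0.2738.

(a) f₀ = 1169 Hz  (b) Q = 0.2738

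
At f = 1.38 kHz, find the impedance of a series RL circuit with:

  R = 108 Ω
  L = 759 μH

Step 1 — Angular frequency: ω = 2π·f = 2π·1380 = 8671 rad/s.
Step 2 — Component impedances:
  R: Z = R = 108 Ω
  L: Z = jωL = j·8671·0.000759 = 0 + j6.581 Ω
Step 3 — Series combination: Z_total = R + L = 108 + j6.581 Ω = 108.2∠3.5° Ω.

Z = 108 + j6.581 Ω = 108.2∠3.5° Ω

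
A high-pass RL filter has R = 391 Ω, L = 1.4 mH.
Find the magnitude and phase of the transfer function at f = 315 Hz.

Step 1 — Angular frequency: ω = 2π·315 = 1979 rad/s.
Step 2 — Transfer function: H(jω) = jωL/(R + jωL).
Step 3 — Numerator jωL = j·2.771; denominator R + jωL = 391 + j2.771.
Step 4 — H = 5.022e-05 + j0.007086.
Step 5 — Magnitude: |H| = 0.007086 (-43.0 dB); phase: φ = 89.6°.

|H| = 0.007086 (-43.0 dB), φ = 89.6°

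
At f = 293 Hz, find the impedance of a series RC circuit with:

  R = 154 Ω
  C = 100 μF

Step 1 — Angular frequency: ω = 2π·f = 2π·293 = 1841 rad/s.
Step 2 — Component impedances:
  R: Z = R = 154 Ω
  C: Z = 1/(jωC) = -j/(ω·C) = 0 - j5.432 Ω
Step 3 — Series combination: Z_total = R + C = 154 - j5.432 Ω = 154.1∠-2.0° Ω.

Z = 154 - j5.432 Ω = 154.1∠-2.0° Ω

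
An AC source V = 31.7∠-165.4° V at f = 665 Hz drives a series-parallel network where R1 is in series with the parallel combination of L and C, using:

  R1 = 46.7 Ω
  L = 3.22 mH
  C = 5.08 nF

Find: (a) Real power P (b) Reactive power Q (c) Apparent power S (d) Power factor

Step 1 — Angular frequency: ω = 2π·f = 2π·665 = 4178 rad/s.
Step 2 — Component impedances:
  R1: Z = R = 46.7 Ω
  L: Z = jωL = j·4178·0.00322 = 0 + j13.45 Ω
  C: Z = 1/(jωC) = -j/(ω·C) = 0 - j4.711e+04 Ω
Step 3 — Parallel branch: L || C = 1/(1/L + 1/C) = 0 + j13.46 Ω.
Step 4 — Series with R1: Z_total = R1 + (L || C) = 46.7 + j13.46 Ω = 48.6∠16.1° Ω.
Step 5 — Source phasor: V = 31.7∠-165.4° V = -30.68 - j7.991 V.
Step 6 — Current: I = V / Z = -0.652 + j0.0168 A = 0.6523∠178.5° A.
Step 7 — Complex power: S = V·I* = 19.87 + j5.726 VA.
Step 8 — Real power: P = Re(S) = 19.87 W.
Step 9 — Reactive power: Q = Im(S) = 5.726 VAR.
Step 10 — Apparent power: |S| = 20.68 VA.
Step 11 — Power factor: PF = P/|S| = 0.9609 (lagging).

(a) P = 19.87 W  (b) Q = 5.726 VAR  (c) S = 20.68 VA  (d) PF = 0.9609 (lagging)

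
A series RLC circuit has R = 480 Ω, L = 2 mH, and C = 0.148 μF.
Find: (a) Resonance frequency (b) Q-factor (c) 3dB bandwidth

Step 1 — Resonance condition Im(Z)=0 gives ω₀ = 1/√(LC).
Step 2 — ω₀ = 1/√(0.002·1.48e-07) = 5.812e+04 rad/s.
Step 3 — f₀ = ω₀/(2π) = 9251 Hz.
Step 4 — Series Q: Q = ω₀L/R = 5.812e+04·0.002/480 = 0.2422.
Step 5 — 3dB bandwidth: Δω = ω₀/Q = 2.4e+05 rad/s; BW = Δω/(2π) = 3.82e+04 Hz.

(a) f₀ = 9251 Hz  (b) Q = 0.2422  (c) BW = 3.82e+04 Hz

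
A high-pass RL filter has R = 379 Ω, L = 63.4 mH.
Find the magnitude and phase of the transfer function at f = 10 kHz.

Step 1 — Angular frequency: ω = 2π·1e+04 = 6.283e+04 rad/s.
Step 2 — Transfer function: H(jω) = jωL/(R + jωL).
Step 3 — Numerator jωL = j·3984; denominator R + jωL = 379 + j3984.
Step 4 — H = 0.991 + j0.09429.
Step 5 — Magnitude: |H| = 0.9955 (-0.0 dB); phase: φ = 5.4°.

|H| = 0.9955 (-0.0 dB), φ = 5.4°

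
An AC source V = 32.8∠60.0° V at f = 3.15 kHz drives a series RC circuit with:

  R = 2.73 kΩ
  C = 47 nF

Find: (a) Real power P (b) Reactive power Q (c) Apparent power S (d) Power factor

Step 1 — Angular frequency: ω = 2π·f = 2π·3150 = 1.979e+04 rad/s.
Step 2 — Component impedances:
  R: Z = R = 2730 Ω
  C: Z = 1/(jωC) = -j/(ω·C) = 0 - j1075 Ω
Step 3 — Series combination: Z_total = R + C = 2730 - j1075 Ω = 2934∠-21.5° Ω.
Step 4 — Source phasor: V = 32.8∠60.0° V = 16.4 + j28.41 V.
Step 5 — Current: I = V / Z = 0.001654 + j0.01106 A = 0.01118∠81.5° A.
Step 6 — Complex power: S = V·I* = 0.3412 - j0.1343 VA.
Step 7 — Real power: P = Re(S) = 0.3412 W.
Step 8 — Reactive power: Q = Im(S) = -0.1343 VAR.
Step 9 — Apparent power: |S| = 0.3667 VA.
Step 10 — Power factor: PF = P/|S| = 0.9305 (leading).

(a) P = 0.3412 W  (b) Q = -0.1343 VAR  (c) S = 0.3667 VA  (d) PF = 0.9305 (leading)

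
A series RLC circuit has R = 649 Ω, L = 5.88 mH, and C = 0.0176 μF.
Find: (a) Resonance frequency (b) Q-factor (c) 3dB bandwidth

Step 1 — Resonance condition Im(Z)=0 gives ω₀ = 1/√(LC).
Step 2 — ω₀ = 1/√(0.00588·1.76e-08) = 9.83e+04 rad/s.
Step 3 — f₀ = ω₀/(2π) = 1.564e+04 Hz.
Step 4 — Series Q: Q = ω₀L/R = 9.83e+04·0.00588/649 = 0.8906.
Step 5 — 3dB bandwidth: Δω = ω₀/Q = 1.104e+05 rad/s; BW = Δω/(2π) = 1.757e+04 Hz.

(a) f₀ = 1.564e+04 Hz  (b) Q = 0.8906  (c) BW = 1.757e+04 Hz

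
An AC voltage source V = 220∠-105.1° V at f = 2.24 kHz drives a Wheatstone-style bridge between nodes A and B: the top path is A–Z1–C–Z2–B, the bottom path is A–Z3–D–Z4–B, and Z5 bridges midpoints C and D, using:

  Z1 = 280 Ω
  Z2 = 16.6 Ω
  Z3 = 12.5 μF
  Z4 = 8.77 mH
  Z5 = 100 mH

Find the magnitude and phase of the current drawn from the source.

Step 1 — Angular frequency: ω = 2π·f = 2π·2240 = 1.407e+04 rad/s.
Step 2 — Component impedances:
  Z1: Z = R = 280 Ω
  Z2: Z = R = 16.6 Ω
  Z3: Z = 1/(jωC) = -j/(ω·C) = 0 - j5.684 Ω
  Z4: Z = jωL = j·1.407e+04·0.00877 = 0 + j123.4 Ω
  Z5: Z = jωL = j·1.407e+04·0.1 = 0 + j1407 Ω
Step 3 — Bridge requires nodal analysis (the Z5 bridge couples midpoints C and D, so the two paths cannot be reduced to a simple series/parallel combination). Setting node B to ground and injecting 1 A at node A, the 3-node admittance system at A, C, D solves to V_A = Z_AB = 35.21 + j95.81 Ω = 102.1∠69.8° Ω.
Step 4 — Source phasor: V = 220∠-105.1° V = -57.31 - j212.4 V.
Step 5 — Ohm's law: I = V / Z_total = (-57.31 - j212.4) / (35.21 + j95.81) = -2.147 - j0.1908 A.
Step 6 — Convert to polar: |I| = 2.155 A, ∠I = -174.9°.

I = 2.155∠-174.9° A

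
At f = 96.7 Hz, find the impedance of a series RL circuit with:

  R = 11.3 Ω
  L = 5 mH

Step 1 — Angular frequency: ω = 2π·f = 2π·96.7 = 607.6 rad/s.
Step 2 — Component impedances:
  R: Z = R = 11.3 Ω
  L: Z = jωL = j·607.6·0.005 = 0 + j3.038 Ω
Step 3 — Series combination: Z_total = R + L = 11.3 + j3.038 Ω = 11.7∠15.0° Ω.

Z = 11.3 + j3.038 Ω = 11.7∠15.0° Ω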